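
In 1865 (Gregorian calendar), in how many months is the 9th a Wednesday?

Check the 9th of each month of 1865: Jan 9: Mon, Feb 9: Thu, Mar 9: Thu, Apr 9: Sun, May 9: Tue, Jun 9: Fri, Jul 9: Sun, Aug 9: Wed, Sep 9: Sat, Oct 9: Mon, Nov 9: Thu, Dec 9: Sat.
Wednesday occurs in August — 1 month.

1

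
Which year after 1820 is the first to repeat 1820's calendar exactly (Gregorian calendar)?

Two years share a calendar iff Jan 1 falls on the same weekday and both are leap or both are common. 1820: Jan 1 is Saturday, leap year.
1821: Jan 1 Monday, common
1822: Jan 1 Tuesday, common
1823: Jan 1 Wednesday, common
1824: Jan 1 Thursday, leap
1825: Jan 1 Saturday, common
1826: Jan 1 Sunday, common
1827: Jan 1 Monday, common
1828: Jan 1 Tuesday, leap
1829: Jan 1 Thursday, common
1830: Jan 1 Friday, common
1831: Jan 1 Saturday, common
1832: Jan 1 Sunday, leap
1833: Jan 1 Tuesday, common
1834: Jan 1 Wednesday, common
1835: Jan 1 Thursday, common
1836: Jan 1 Friday, leap
1837: Jan 1 Sunday, common
1838: Jan 1 Monday, common
1839: Jan 1 Tuesday, common
1840: Jan 1 Wednesday, leap
1841: Jan 1 Friday, common
1842: Jan 1 Saturday, common
1843: Jan 1 Sunday, common
1844: Jan 1 Monday, leap
1845: Jan 1 Wednesday, common
1846: Jan 1 Thursday, common
1847: Jan 1 Friday, common
1848: Jan 1 Saturday, leap
1848 matches on both conditions.

1848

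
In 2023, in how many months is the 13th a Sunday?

Check the 13th of each month of 2023: Jan 13: Fri, Feb 13: Mon, Mar 13: Mon, Apr 13: Thu, May 13: Sat, Jun 13: Tue, Jul 13: Thu, Aug 13: Sun, Sep 13: Wed, Oct 13: Fri, Nov 13: Mon, Dec 13: Wed.
Sunday occurs in August — 1 month.

1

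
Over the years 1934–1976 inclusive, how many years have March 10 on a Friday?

Track March 10's weekday year by year (advancing +1, or +2 across a Feb 29):
  1934: Sat  1935: Sun (+1)  1936: Tue (+2)  1937: Wed (+1)  1938: Thu (+1)
  1939: Fri (+1) ✓  1940: Sun (+2)  1941: Mon (+1)  1942: Tue (+1)  1943: Wed (+1)
  1944: Fri (+2) ✓  1945: Sat (+1)  1946: Sun (+1)  1947: Mon (+1)  … (15 more years) …
  1963: Sun (+1)  1964: Tue (+2)  1965: Wed (+1)  1966: Thu (+1)  1967: Fri (+1) ✓
  1968: Sun (+2)  1969: Mon (+1)  1970: Tue (+1)  1971: Wed (+1)  1972: Fri (+2) ✓
  1973: Sat (+1)  1974: Sun (+1)  1975: Mon (+1)  1976: Wed (+2)
Friday years: 1939, 1944, 1950, 1961, 1967, 1972 — 6 in total.

6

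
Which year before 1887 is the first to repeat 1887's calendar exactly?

Two years share a calendar iff Jan 1 falls on the same weekday and both are leap or both are common. 1887: Jan 1 is Saturday, common year.
1886: Jan 1 Friday, common
1885: Jan 1 Thursday, common
1884: Jan 1 Tuesday, leap
1883: Jan 1 Monday, common
1882: Jan 1 Sunday, common
1881: Jan 1 Saturday, common
1881 matches on both conditions.

1881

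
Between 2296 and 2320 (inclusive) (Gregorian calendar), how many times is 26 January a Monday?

3

Track 26 January's weekday year by year (advancing +1, or +2 across a Feb 29):
  2296: Sun  2297: Tue (+2)  2298: Wed (+1)  2299: Thu (+1)  2300: Fri (+1)
  2301: Sat (+1)  2302: Sun (+1)  2303: Mon (+1) ✓  2304: Tue (+1)  2305: Thu (+2)
  2306: Fri (+1)  2307: Sat (+1)  2308: Sun (+1)  2309: Tue (+2)  2310: Wed (+1)
  2311: Thu (+1)  2312: Fri (+1)  2313: Sun (+2)  2314: Mon (+1) ✓  2315: Tue (+1)
  2316: Wed (+1)  2317: Fri (+2)  2318: Sat (+1)  2319: Sun (+1)  2320: Mon (+1) ✓
Monday years: 2303, 2314, 2320 — 3 in total.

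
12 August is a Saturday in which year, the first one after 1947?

From one year to the next, a fixed date's weekday advances by 1, or by 2 when a Feb 29 lies between the two dates.
1947: August 12 is Tuesday.
1948: Thursday (+2)
1949: Friday (+1)
1950: Saturday (+1)
12 August falls on a Saturday in 1950.

1950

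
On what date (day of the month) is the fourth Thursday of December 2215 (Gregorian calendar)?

28

December 1, 2215 is a Friday, so the first Thursday is the 7th.
The fourth Thursday is 7 + 21 = 28.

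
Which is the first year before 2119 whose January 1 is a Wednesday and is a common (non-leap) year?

Jan 1 advances by 2 weekdays after a leap year and by 1 after a common year.
2119: Jan 1 is Sunday.
2118: Saturday
2117: Friday
2116: Wednesday (leap)
2115: Tuesday
2114: Monday
2113: Sunday
2112: Friday (leap)
2111: Thursday
2110: Wednesday
2110 begins on a Wednesday and is a common year.

2110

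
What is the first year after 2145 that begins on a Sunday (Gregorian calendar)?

2147

Jan 1 advances by 2 weekdays after a leap year and by 1 after a common year.
2145: Jan 1 is Friday.
2146: Saturday
2147: Sunday
2147 begins on a Sunday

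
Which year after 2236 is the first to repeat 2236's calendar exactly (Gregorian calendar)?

Two years share a calendar iff Jan 1 falls on the same weekday and both are leap or both are common. 2236: Jan 1 is Friday, leap year.
2237: Jan 1 Sunday, common
2238: Jan 1 Monday, common
2239: Jan 1 Tuesday, common
2240: Jan 1 Wednesday, leap
2241: Jan 1 Friday, common
2242: Jan 1 Saturday, common
2243: Jan 1 Sunday, common
2244: Jan 1 Monday, leap
2245: Jan 1 Wednesday, common
2246: Jan 1 Thursday, common
2247: Jan 1 Friday, common
2248: Jan 1 Saturday, leap
2249: Jan 1 Monday, common
2250: Jan 1 Tuesday, common
2251: Jan 1 Wednesday, common
2252: Jan 1 Thursday, leap
2253: Jan 1 Saturday, common
2254: Jan 1 Sunday, common
2255: Jan 1 Monday, common
2256: Jan 1 Tuesday, leap
2257: Jan 1 Thursday, common
2258: Jan 1 Friday, common
2259: Jan 1 Saturday, common
2260: Jan 1 Sunday, leap
2261: Jan 1 Tuesday, common
2262: Jan 1 Wednesday, common
2263: Jan 1 Thursday, common
2264: Jan 1 Friday, leap
2264 matches on both conditions.

2264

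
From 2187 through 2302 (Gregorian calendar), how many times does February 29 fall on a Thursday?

Leap years in 2187–2302: 27 of them.
Feb 29 weekday advances by 5 (mod 7) from one leap year to the next four years later (or differs when a century non-leap intervenes).
Leap-day weekdays: 2188:Fri 2192:Wed 2196:Mon 2204:Wed 2208:Mon 2212:Sat 2216:Thu✓ 2220:Tue 2224:Sun 2228:Fri 2232:Wed 2236:Mon 2240:Sat 2244:Thu✓ 2248:Tue 2252:Sun 2256:Fri 2260:Wed 2264:Mon 2268:Sat 2272:Thu✓ 2276:Tue 2280:Sun 2284:Fri 2288:Wed 2292:Mon 2296:Sat
Thursday: 2216, 2244, 2272 → 3.

3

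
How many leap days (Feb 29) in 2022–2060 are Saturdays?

1

Leap years in 2022–2060: 10 of them.
Feb 29 weekday advances by 5 (mod 7) from one leap year to the next four years later (or differs when a century non-leap intervenes).
Leap-day weekdays: 2024:Thu 2028:Tue 2032:Sun 2036:Fri 2040:Wed 2044:Mon 2048:Sat✓ 2052:Thu 2056:Tue 2060:Sun
Saturday: 2048 → 1.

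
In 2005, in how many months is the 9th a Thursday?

Check the 9th of each month of 2005: Jan 9: Sun, Feb 9: Wed, Mar 9: Wed, Apr 9: Sat, May 9: Mon, Jun 9: Thu, Jul 9: Sat, Aug 9: Tue, Sep 9: Fri, Oct 9: Sun, Nov 9: Wed, Dec 9: Fri.
Thursday occurs in June — 1 month.

1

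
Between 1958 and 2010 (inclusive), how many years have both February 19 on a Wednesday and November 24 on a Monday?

Check each year's weekday for February 19 and November 24:
  1958: Wed/Mon ✓  1959: Thu/Tue  1960: Fri/Thu  1961: Sun/Fri  1962: Mon/Sat  1963: Tue/Sun  1964: Wed/Tue  1965: Fri/Wed  1966: Sat/Thu  1967: Sun/Fri  1968: Mon/Sun  1969: Wed/Mon ✓  1970: Thu/Tue  1971: Fri/Wed  …(25 more)…  1997: Wed/Mon ✓  1998: Thu/Tue  1999: Fri/Wed  2000: Sat/Fri  2001: Mon/Sat  2002: Tue/Sun  2003: Wed/Mon ✓  2004: Thu/Wed  2005: Sat/Thu  2006: Sun/Fri  2007: Mon/Sat  2008: Tue/Mon  2009: Thu/Tue  2010: Fri/Wed
Both conditions hold in: 1958, 1969, 1975, 1986, 1997, 2003 — 6.

6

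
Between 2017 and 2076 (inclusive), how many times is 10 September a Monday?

Track 10 September's weekday year by year (advancing +1, or +2 across a Feb 29):
  2017: Sun  2018: Mon (+1) ✓  2019: Tue (+1)  2020: Thu (+2)  2021: Fri (+1)
  2022: Sat (+1)  2023: Sun (+1)  2024: Tue (+2)  2025: Wed (+1)  2026: Thu (+1)
  2027: Fri (+1)  2028: Sun (+2)  2029: Mon (+1) ✓  2030: Tue (+1)  … (32 more years) …
  2063: Mon (+1) ✓  2064: Wed (+2)  2065: Thu (+1)  2066: Fri (+1)  2067: Sat (+1)
  2068: Mon (+2) ✓  2069: Tue (+1)  2070: Wed (+1)  2071: Thu (+1)  2072: Sat (+2)
  2073: Sun (+1)  2074: Mon (+1) ✓  2075: Tue (+1)  2076: Thu (+2)
Monday years: 2018, 2029, 2035, 2040, 2046, 2057, 2063, 2068, 2074 — 9 in total.

9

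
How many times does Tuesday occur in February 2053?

4

February 2053 has 28 days and begins on Saturday.
The first Tuesday is February 4.
Tuesdays fall on 4, 11, 18, 25 — that's 4.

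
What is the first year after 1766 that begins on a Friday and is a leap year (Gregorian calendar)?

1768

Jan 1 advances by 2 weekdays after a leap year and by 1 after a common year.
1766: Jan 1 is Wednesday.
1767: Thursday
1768: Friday (leap)
1768 begins on a Friday and is a leap year.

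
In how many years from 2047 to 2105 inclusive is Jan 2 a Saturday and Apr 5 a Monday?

Check each year's weekday for Jan 2 and Apr 5:
  2047: Wed/Fri  2048: Thu/Sun  2049: Sat/Mon ✓  2050: Sun/Tue  2051: Mon/Wed  2052: Tue/Fri  2053: Thu/Sat  2054: Fri/Sun  2055: Sat/Mon ✓  2056: Sun/Wed  2057: Tue/Thu  2058: Wed/Fri  2059: Thu/Sat  2060: Fri/Mon  …(31 more)…  2092: Wed/Sat  2093: Fri/Sun  2094: Sat/Mon ✓  2095: Sun/Tue  2096: Mon/Thu  2097: Wed/Fri  2098: Thu/Sat  2099: Fri/Sun  2100: Sat/Mon ✓  2101: Sun/Tue  2102: Mon/Wed  2103: Tue/Thu  2104: Wed/Sat  2105: Fri/Sun
Both conditions hold in: 2049, 2055, 2066, 2077, 2083, 2094, 2100 — 7.

7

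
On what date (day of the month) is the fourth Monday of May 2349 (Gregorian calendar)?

23

May 1, 2349 is a Sunday, so the first Monday is the 2nd.
The fourth Monday is 2 + 21 = 23.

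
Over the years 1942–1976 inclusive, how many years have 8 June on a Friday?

5

Track 8 June's weekday year by year (advancing +1, or +2 across a Feb 29):
  1942: Mon  1943: Tue (+1)  1944: Thu (+2)  1945: Fri (+1) ✓  1946: Sat (+1)
  1947: Sun (+1)  1948: Tue (+2)  1949: Wed (+1)  1950: Thu (+1)  1951: Fri (+1) ✓
  1952: Sun (+2)  1953: Mon (+1)  1954: Tue (+1)  1955: Wed (+1)  … (7 more years) …
  1963: Sat (+1)  1964: Mon (+2)  1965: Tue (+1)  1966: Wed (+1)  1967: Thu (+1)
  1968: Sat (+2)  1969: Sun (+1)  1970: Mon (+1)  1971: Tue (+1)  1972: Thu (+2)
  1973: Fri (+1) ✓  1974: Sat (+1)  1975: Sun (+1)  1976: Tue (+2)
Friday years: 1945, 1951, 1956, 1962, 1973 — 5 in total.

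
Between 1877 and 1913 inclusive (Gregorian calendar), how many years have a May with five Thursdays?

17

May has 31 days; it has five Thursdays when Thursday falls among the first (month-length − 28) days — i.e. when May 1 is one of Thursday/Wednesday/Tuesday.
May 1 by year: 1877:Tue✓ 1878:Wed✓ 1879:Thu✓ 1880:Sat 1881:Sun 1882:Mon 1883:Tue✓ 1884:Thu✓ 1885:Fri 1886:Sat 1887:Sun 1888:Tue✓ 1889:Wed✓ 1890:Thu✓ 1891:Fri …(7 more)… 1899:Mon 1900:Tue✓ 1901:Wed✓ 1902:Thu✓ 1903:Fri 1904:Sun 1905:Mon 1906:Tue✓ 1907:Wed✓ 1908:Fri 1909:Sat 1910:Sun 1911:Mon 1912:Wed✓ 1913:Thu✓
Years with five Thursdays: 1877, 1878, 1879, 1883, 1884, 1888, 1889, 1890, 1894, 1895, 1900, 1901, 1902, 1906, 1907, 1912, 1913 → 17.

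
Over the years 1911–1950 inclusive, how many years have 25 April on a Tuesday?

7

Track 25 April's weekday year by year (advancing +1, or +2 across a Feb 29):
  1911: Tue ✓  1912: Thu (+2)  1913: Fri (+1)  1914: Sat (+1)  1915: Sun (+1)
  1916: Tue (+2) ✓  1917: Wed (+1)  1918: Thu (+1)  1919: Fri (+1)  1920: Sun (+2)
  1921: Mon (+1)  1922: Tue (+1) ✓  1923: Wed (+1)  1924: Fri (+2)  … (12 more years) …
  1937: Sun (+1)  1938: Mon (+1)  1939: Tue (+1) ✓  1940: Thu (+2)  1941: Fri (+1)
  1942: Sat (+1)  1943: Sun (+1)  1944: Tue (+2) ✓  1945: Wed (+1)  1946: Thu (+1)
  1947: Fri (+1)  1948: Sun (+2)  1949: Mon (+1)  1950: Tue (+1) ✓
Tuesday years: 1911, 1916, 1922, 1933, 1939, 1944, 1950 — 7 in total.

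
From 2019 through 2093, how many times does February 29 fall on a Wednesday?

2

Leap years in 2019–2093: 19 of them.
Feb 29 weekday advances by 5 (mod 7) from one leap year to the next four years later (or differs when a century non-leap intervenes).
Leap-day weekdays: 2020:Sat 2024:Thu 2028:Tue 2032:Sun 2036:Fri 2040:Wed✓ 2044:Mon 2048:Sat 2052:Thu 2056:Tue 2060:Sun 2064:Fri 2068:Wed✓ 2072:Mon 2076:Sat 2080:Thu 2084:Tue 2088:Sun 2092:Fri
Wednesday: 2040, 2068 → 2.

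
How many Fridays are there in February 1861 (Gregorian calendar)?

February 1861 has 28 days and begins on Friday.
The first Friday is February 1.
Fridays fall on 1, 8, 15, 22 — that's 4.

4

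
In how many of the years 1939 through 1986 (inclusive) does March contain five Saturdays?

March has 31 days; it has five Saturdays when Saturday falls among the first (month-length − 28) days — i.e. when March 1 is one of Saturday/Friday/Thursday.
March 1 by year: 1939:Wed 1940:Fri✓ 1941:Sat✓ 1942:Sun 1943:Mon 1944:Wed 1945:Thu✓ 1946:Fri✓ 1947:Sat✓ 1948:Mon 1949:Tue 1950:Wed 1951:Thu✓ 1952:Sat✓ 1953:Sun …(18 more)… 1972:Wed 1973:Thu✓ 1974:Fri✓ 1975:Sat✓ 1976:Mon 1977:Tue 1978:Wed 1979:Thu✓ 1980:Sat✓ 1981:Sun 1982:Mon 1983:Tue 1984:Thu✓ 1985:Fri✓ 1986:Sat✓
Years with five Saturdays: 1940, 1941, 1945, 1946, 1947, 1951, 1952, 1956, 1957, 1958, 1962, 1963, 1968, 1969, 1973, 1974, 1975, 1979, 1980, 1984, 1985, 1986 → 22.

22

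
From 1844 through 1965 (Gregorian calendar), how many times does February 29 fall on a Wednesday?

4

Leap years in 1844–1965: 30 of them.
Feb 29 weekday advances by 5 (mod 7) from one leap year to the next four years later (or differs when a century non-leap intervenes).
Leap-day weekdays: 1844:Thu 1848:Tue 1852:Sun 1856:Fri 1860:Wed✓ 1864:Mon 1868:Sat 1872:Thu 1876:Tue 1880:Sun 1884:Fri 1888:Wed✓ 1892:Mon …(4 more)… 1916:Tue 1920:Sun 1924:Fri 1928:Wed✓ 1932:Mon 1936:Sat 1940:Thu 1944:Tue 1948:Sun 1952:Fri 1956:Wed✓ 1960:Mon 1964:Sat
Wednesday: 1860, 1888, 1928, 1956 → 4.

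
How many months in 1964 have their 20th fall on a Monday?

3

Check the 20th of each month of 1964: Jan 20: Mon, Feb 20: Thu, Mar 20: Fri, Apr 20: Mon, May 20: Wed, Jun 20: Sat, Jul 20: Mon, Aug 20: Thu, Sep 20: Sun, Oct 20: Tue, Nov 20: Fri, Dec 20: Sun.
Monday occurs in January, April, July — 3 months.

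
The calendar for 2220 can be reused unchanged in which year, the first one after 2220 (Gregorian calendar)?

Two years share a calendar iff Jan 1 falls on the same weekday and both are leap or both are common. 2220: Jan 1 is Saturday, leap year.
2221: Jan 1 Monday, common
2222: Jan 1 Tuesday, common
2223: Jan 1 Wednesday, common
2224: Jan 1 Thursday, leap
2225: Jan 1 Saturday, common
2226: Jan 1 Sunday, common
2227: Jan 1 Monday, common
2228: Jan 1 Tuesday, leap
2229: Jan 1 Thursday, common
2230: Jan 1 Friday, common
2231: Jan 1 Saturday, common
2232: Jan 1 Sunday, leap
2233: Jan 1 Tuesday, common
2234: Jan 1 Wednesday, common
2235: Jan 1 Thursday, common
2236: Jan 1 Friday, leap
2237: Jan 1 Sunday, common
2238: Jan 1 Monday, common
2239: Jan 1 Tuesday, common
2240: Jan 1 Wednesday, leap
2241: Jan 1 Friday, common
2242: Jan 1 Saturday, common
2243: Jan 1 Sunday, common
2244: Jan 1 Monday, leap
2245: Jan 1 Wednesday, common
2246: Jan 1 Thursday, common
2247: Jan 1 Friday, common
2248: Jan 1 Saturday, leap
2248 matches on both conditions.

2248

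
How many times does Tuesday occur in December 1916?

December 1916 has 31 days and begins on Friday.
The first Tuesday is December 5.
Tuesdays fall on 5, 12, 19, 26 — that's 4.

4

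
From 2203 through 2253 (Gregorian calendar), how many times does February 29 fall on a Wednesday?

Leap years in 2203–2253: 13 of them.
Feb 29 weekday advances by 5 (mod 7) from one leap year to the next four years later (or differs when a century non-leap intervenes).
Leap-day weekdays: 2204:Wed✓ 2208:Mon 2212:Sat 2216:Thu 2220:Tue 2224:Sun 2228:Fri 2232:Wed✓ 2236:Mon 2240:Sat 2244:Thu 2248:Tue 2252:Sun
Wednesday: 2204, 2232 → 2.

2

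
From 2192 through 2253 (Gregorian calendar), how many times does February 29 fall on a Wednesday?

Leap years in 2192–2253: 15 of them.
Feb 29 weekday advances by 5 (mod 7) from one leap year to the next four years later (or differs when a century non-leap intervenes).
Leap-day weekdays: 2192:Wed✓ 2196:Mon 2204:Wed✓ 2208:Mon 2212:Sat 2216:Thu 2220:Tue 2224:Sun 2228:Fri 2232:Wed✓ 2236:Mon 2240:Sat 2244:Thu 2248:Tue 2252:Sun
Wednesday: 2192, 2204, 2232 → 3.

3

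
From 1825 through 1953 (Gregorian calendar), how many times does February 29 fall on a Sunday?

4

Leap years in 1825–1953: 31 of them.
Feb 29 weekday advances by 5 (mod 7) from one leap year to the next four years later (or differs when a century non-leap intervenes).
Leap-day weekdays: 1828:Fri 1832:Wed 1836:Mon 1840:Sat 1844:Thu 1848:Tue 1852:Sun✓ 1856:Fri 1860:Wed 1864:Mon 1868:Sat 1872:Thu 1876:Tue …(5 more)… 1904:Mon 1908:Sat 1912:Thu 1916:Tue 1920:Sun✓ 1924:Fri 1928:Wed 1932:Mon 1936:Sat 1940:Thu 1944:Tue 1948:Sun✓ 1952:Fri
Sunday: 1852, 1880, 1920, 1948 → 4.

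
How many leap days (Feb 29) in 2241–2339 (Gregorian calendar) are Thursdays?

Leap years in 2241–2339: 23 of them.
Feb 29 weekday advances by 5 (mod 7) from one leap year to the next four years later (or differs when a century non-leap intervenes).
Leap-day weekdays: 2244:Thu✓ 2248:Tue 2252:Sun 2256:Fri 2260:Wed 2264:Mon 2268:Sat 2272:Thu✓ 2276:Tue 2280:Sun 2284:Fri 2288:Wed 2292:Mon 2296:Sat 2304:Mon 2308:Sat 2312:Thu✓ 2316:Tue 2320:Sun 2324:Fri 2328:Wed 2332:Mon 2336:Sat
Thursday: 2244, 2272, 2312 → 3.

3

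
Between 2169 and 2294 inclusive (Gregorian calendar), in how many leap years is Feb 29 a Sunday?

Leap years in 2169–2294: 30 of them.
Feb 29 weekday advances by 5 (mod 7) from one leap year to the next four years later (or differs when a century non-leap intervenes).
Leap-day weekdays: 2172:Sat 2176:Thu 2180:Tue 2184:Sun✓ 2188:Fri 2192:Wed 2196:Mon 2204:Wed 2208:Mon 2212:Sat 2216:Thu 2220:Tue 2224:Sun✓ …(4 more)… 2244:Thu 2248:Tue 2252:Sun✓ 2256:Fri 2260:Wed 2264:Mon 2268:Sat 2272:Thu 2276:Tue 2280:Sun✓ 2284:Fri 2288:Wed 2292:Mon
Sunday: 2184, 2224, 2252, 2280 → 4.

4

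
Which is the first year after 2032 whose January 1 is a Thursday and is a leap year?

2060

Jan 1 advances by 2 weekdays after a leap year and by 1 after a common year.
2032: Jan 1 is Thursday (leap).
2033: Saturday
2034: Sunday
2035: Monday
2036: Tuesday (leap)
2037: Thursday
2038: Friday
2039: Saturday
2040: Sunday (leap)
2041: Tuesday
2042: Wednesday
2043: Thursday
2044: Friday (leap)
2045: Sunday
2046: Monday
2047: Tuesday
2048: Wednesday (leap)
2049: Friday
2050: Saturday
2051: Sunday
2052: Monday (leap)
2053: Wednesday
2054: Thursday
2055: Friday
2056: Saturday (leap)
2057: Monday
2058: Tuesday
2059: Wednesday
2060: Thursday (leap)
2060 begins on a Thursday and is a leap year.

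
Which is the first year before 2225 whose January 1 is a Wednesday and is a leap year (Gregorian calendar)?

Jan 1 advances by 2 weekdays after a leap year and by 1 after a common year.
2225: Jan 1 is Saturday.
2224: Thursday (leap)
2223: Wednesday
2222: Tuesday
2221: Monday
2220: Saturday (leap)
2219: Friday
2218: Thursday
2217: Wednesday
2216: Monday (leap)
2215: Sunday
2214: Saturday
2213: Friday
2212: Wednesday (leap)
2212 begins on a Wednesday and is a leap year.

2212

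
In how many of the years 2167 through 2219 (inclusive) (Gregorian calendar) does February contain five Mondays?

February has 28 days (29 in leap years); it has five Mondays when Monday falls among the first (month-length − 28) days — i.e. when February 1 is Monday in a leap year (never in a common year).
February 1 by year: 2167:Sun 2168:Mon✓ 2169:Wed 2170:Thu 2171:Fri 2172:Sat 2173:Mon 2174:Tue 2175:Wed 2176:Thu 2177:Sat 2178:Sun 2179:Mon 2180:Tue 2181:Thu …(23 more)… 2205:Fri 2206:Sat 2207:Sun 2208:Mon✓ 2209:Wed 2210:Thu 2211:Fri 2212:Sat 2213:Mon 2214:Tue 2215:Wed 2216:Thu 2217:Sat 2218:Sun 2219:Mon
Years with five Mondays: 2168, 2196, 2208 → 3.

3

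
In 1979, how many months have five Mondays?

A month of length L has five Mondays iff its first Monday is on day ≤ L−28 (so day 1–3 in a 31-day month, 1–2 in a 30-day month, day 1 in a leap February).
Checking each month of 1979: Jan starts Mon (31d) ✓; Feb starts Thu (28d); Mar starts Thu (31d); Apr starts Sun (30d) ✓; May starts Tue (31d); Jun starts Fri (30d); Jul starts Sun (31d) ✓; Aug starts Wed (31d); Sep starts Sat (30d); Oct starts Mon (31d) ✓; Nov starts Thu (30d); Dec starts Sat (31d) ✓.
Five-Monday months: January, April, July, October, December → 5.

5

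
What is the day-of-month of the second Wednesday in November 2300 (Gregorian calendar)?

November 1, 2300 is a Thursday, so the first Wednesday is the 7th.
The second Wednesday is 7 + 7 = 14.

14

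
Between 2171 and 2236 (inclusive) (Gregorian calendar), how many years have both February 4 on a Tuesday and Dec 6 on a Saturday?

Check each year's weekday for February 4 and Dec 6:
  2171: Mon/Fri  2172: Tue/Sun  2173: Thu/Mon  2174: Fri/Tue  2175: Sat/Wed  2176: Sun/Fri  2177: Tue/Sat ✓  2178: Wed/Sun  2179: Thu/Mon  2180: Fri/Wed  2181: Sun/Thu  2182: Mon/Fri  2183: Tue/Sat ✓  2184: Wed/Mon  …(38 more)…  2223: Tue/Sat ✓  2224: Wed/Mon  2225: Fri/Tue  2226: Sat/Wed  2227: Sun/Thu  2228: Mon/Sat  2229: Wed/Sun  2230: Thu/Mon  2231: Fri/Tue  2232: Sat/Thu  2233: Mon/Fri  2234: Tue/Sat ✓  2235: Wed/Sun  2236: Thu/Tue
Both conditions hold in: 2177, 2183, 2194, 2200, 2206, 2217, 2223, 2234 — 8.

8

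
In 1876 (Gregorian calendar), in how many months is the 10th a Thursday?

2

Check the 10th of each month of 1876: Jan 10: Mon, Feb 10: Thu, Mar 10: Fri, Apr 10: Mon, May 10: Wed, Jun 10: Sat, Jul 10: Mon, Aug 10: Thu, Sep 10: Sun, Oct 10: Tue, Nov 10: Fri, Dec 10: Sun.
Thursday occurs in February, August — 2 months.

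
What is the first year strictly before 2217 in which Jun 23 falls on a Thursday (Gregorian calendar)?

2214

From one year to the next, a fixed date's weekday advances by 1, or by 2 when a Feb 29 lies between the two dates.
2217: June 23 is Monday.
2216: Sunday (−1)
2215: Friday (−2)
2214: Thursday (−1)
Jun 23 falls on a Thursday in 2214.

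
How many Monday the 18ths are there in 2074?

1

Check the 18th of each month of 2074: Jan 18: Thu, Feb 18: Sun, Mar 18: Sun, Apr 18: Wed, May 18: Fri, Jun 18: Mon, Jul 18: Wed, Aug 18: Sat, Sep 18: Tue, Oct 18: Thu, Nov 18: Sun, Dec 18: Tue.
Monday occurs in June — 1 month.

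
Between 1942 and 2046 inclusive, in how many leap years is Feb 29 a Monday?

Leap years in 1942–2046: 26 of them.
Feb 29 weekday advances by 5 (mod 7) from one leap year to the next four years later (or differs when a century non-leap intervenes).
Leap-day weekdays: 1944:Tue 1948:Sun 1952:Fri 1956:Wed 1960:Mon✓ 1964:Sat 1968:Thu 1972:Tue 1976:Sun 1980:Fri 1984:Wed 1988:Mon✓ 1992:Sat 1996:Thu 2000:Tue 2004:Sun 2008:Fri 2012:Wed 2016:Mon✓ 2020:Sat 2024:Thu 2028:Tue 2032:Sun 2036:Fri 2040:Wed 2044:Mon✓
Monday: 1960, 1988, 2016, 2044 → 4.

4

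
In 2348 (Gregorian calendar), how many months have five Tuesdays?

4

A month of length L has five Tuesdays iff its first Tuesday is on day ≤ L−28 (so day 1–3 in a 31-day month, 1–2 in a 30-day month, day 1 in a leap February).
Checking each month of 2348: Jan starts Thu (31d); Feb starts Sun (29d); Mar starts Mon (31d) ✓; Apr starts Thu (30d); May starts Sat (31d); Jun starts Tue (30d) ✓; Jul starts Thu (31d); Aug starts Sun (31d) ✓; Sep starts Wed (30d); Oct starts Fri (31d); Nov starts Mon (30d) ✓; Dec starts Wed (31d).
Five-Tuesday months: March, June, August, November → 4.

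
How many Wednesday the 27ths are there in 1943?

Check the 27th of each month of 1943: Jan 27: Wed, Feb 27: Sat, Mar 27: Sat, Apr 27: Tue, May 27: Thu, Jun 27: Sun, Jul 27: Tue, Aug 27: Fri, Sep 27: Mon, Oct 27: Wed, Nov 27: Sat, Dec 27: Mon.
Wednesday occurs in January, October — 2 months.

2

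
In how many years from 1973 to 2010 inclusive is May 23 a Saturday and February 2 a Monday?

Check each year's weekday for May 23 and February 2:
  1973: Wed/Fri  1974: Thu/Sat  1975: Fri/Sun  1976: Sun/Mon  1977: Mon/Wed  1978: Tue/Thu  1979: Wed/Fri  1980: Fri/Sat  1981: Sat/Mon ✓  1982: Sun/Tue  1983: Mon/Wed  1984: Wed/Thu  1985: Thu/Sat  1986: Fri/Sun  …(10 more)…  1997: Fri/Sun  1998: Sat/Mon ✓  1999: Sun/Tue  2000: Tue/Wed  2001: Wed/Fri  2002: Thu/Sat  2003: Fri/Sun  2004: Sun/Mon  2005: Mon/Wed  2006: Tue/Thu  2007: Wed/Fri  2008: Fri/Sat  2009: Sat/Mon ✓  2010: Sun/Tue
Both conditions hold in: 1981, 1987, 1998, 2009 — 4.

4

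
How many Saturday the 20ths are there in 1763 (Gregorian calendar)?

Check the 20th of each month of 1763: Jan 20: Thu, Feb 20: Sun, Mar 20: Sun, Apr 20: Wed, May 20: Fri, Jun 20: Mon, Jul 20: Wed, Aug 20: Sat, Sep 20: Tue, Oct 20: Thu, Nov 20: Sun, Dec 20: Tue.
Saturday occurs in August — 1 month.

1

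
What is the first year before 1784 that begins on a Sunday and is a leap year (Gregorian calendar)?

1764

Jan 1 advances by 2 weekdays after a leap year and by 1 after a common year.
1784: Jan 1 is Thursday (leap).
1783: Wednesday
1782: Tuesday
1781: Monday
1780: Saturday (leap)
1779: Friday
1778: Thursday
1777: Wednesday
1776: Monday (leap)
1775: Sunday
1774: Saturday
1773: Friday
1772: Wednesday (leap)
1771: Tuesday
1770: Monday
1769: Sunday
1768: Friday (leap)
1767: Thursday
1766: Wednesday
1765: Tuesday
1764: Sunday (leap)
1764 begins on a Sunday and is a leap year.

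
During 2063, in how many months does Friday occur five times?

4

A month of length L has five Fridays iff its first Friday is on day ≤ L−28 (so day 1–3 in a 31-day month, 1–2 in a 30-day month, day 1 in a leap February).
Checking each month of 2063: Jan starts Mon (31d); Feb starts Thu (28d); Mar starts Thu (31d) ✓; Apr starts Sun (30d); May starts Tue (31d); Jun starts Fri (30d) ✓; Jul starts Sun (31d); Aug starts Wed (31d) ✓; Sep starts Sat (30d); Oct starts Mon (31d); Nov starts Thu (30d) ✓; Dec starts Sat (31d).
Five-Friday months: March, June, August, November → 4.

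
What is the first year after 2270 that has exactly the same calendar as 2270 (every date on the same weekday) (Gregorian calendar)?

Two years share a calendar iff Jan 1 falls on the same weekday and both are leap or both are common. 2270: Jan 1 is Saturday, common year.
2271: Jan 1 Sunday, common
2272: Jan 1 Monday, leap
2273: Jan 1 Wednesday, common
2274: Jan 1 Thursday, common
2275: Jan 1 Friday, common
2276: Jan 1 Saturday, leap
2277: Jan 1 Monday, common
2278: Jan 1 Tuesday, common
2279: Jan 1 Wednesday, common
2280: Jan 1 Thursday, leap
2281: Jan 1 Saturday, common
2281 matches on both conditions.

2281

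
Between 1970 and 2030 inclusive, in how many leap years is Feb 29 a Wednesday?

2

Leap years in 1970–2030: 15 of them.
Feb 29 weekday advances by 5 (mod 7) from one leap year to the next four years later (or differs when a century non-leap intervenes).
Leap-day weekdays: 1972:Tue 1976:Sun 1980:Fri 1984:Wed✓ 1988:Mon 1992:Sat 1996:Thu 2000:Tue 2004:Sun 2008:Fri 2012:Wed✓ 2016:Mon 2020:Sat 2024:Thu 2028:Tue
Wednesday: 1984, 2012 → 2.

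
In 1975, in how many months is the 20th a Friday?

Check the 20th of each month of 1975: Jan 20: Mon, Feb 20: Thu, Mar 20: Thu, Apr 20: Sun, May 20: Tue, Jun 20: Fri, Jul 20: Sun, Aug 20: Wed, Sep 20: Sat, Oct 20: Mon, Nov 20: Thu, Dec 20: Sat.
Friday occurs in June — 1 month.

1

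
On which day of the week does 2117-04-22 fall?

Thursday

January 1, 2117 is a Friday.
April 22 is day 112 of the year, i.e. 111 days after Jan 1.
111 mod 7 = 6, so advance 6 weekdays from Friday: Thursday.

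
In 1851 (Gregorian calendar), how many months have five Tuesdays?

A month of length L has five Tuesdays iff its first Tuesday is on day ≤ L−28 (so day 1–3 in a 31-day month, 1–2 in a 30-day month, day 1 in a leap February).
Checking each month of 1851: Jan starts Wed (31d); Feb starts Sat (28d); Mar starts Sat (31d); Apr starts Tue (30d) ✓; May starts Thu (31d); Jun starts Sun (30d); Jul starts Tue (31d) ✓; Aug starts Fri (31d); Sep starts Mon (30d) ✓; Oct starts Wed (31d); Nov starts Sat (30d); Dec starts Mon (31d) ✓.
Five-Tuesday months: April, July, September, December → 4.

4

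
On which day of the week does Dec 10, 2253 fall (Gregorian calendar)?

Saturday

January 1, 2253 is a Saturday.
December 10 is day 344 of the year, i.e. 343 days after Jan 1.
343 mod 7 = 0, so advance 0 weekdays from Saturday: Saturday.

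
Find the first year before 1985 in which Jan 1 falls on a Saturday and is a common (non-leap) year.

1983

Jan 1 advances by 2 weekdays after a leap year and by 1 after a common year.
1985: Jan 1 is Tuesday.
1984: Sunday (leap)
1983: Saturday
1983 begins on a Saturday and is a common year.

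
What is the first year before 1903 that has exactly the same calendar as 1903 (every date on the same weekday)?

1891

Two years share a calendar iff Jan 1 falls on the same weekday and both are leap or both are common. 1903: Jan 1 is Thursday, common year.
1902: Jan 1 Wednesday, common
1901: Jan 1 Tuesday, common
1900: Jan 1 Monday, common
1899: Jan 1 Sunday, common
1898: Jan 1 Saturday, common
1897: Jan 1 Friday, common
1896: Jan 1 Wednesday, leap
1895: Jan 1 Tuesday, common
1894: Jan 1 Monday, common
1893: Jan 1 Sunday, common
1892: Jan 1 Friday, leap
1891: Jan 1 Thursday, common
1891 matches on both conditions.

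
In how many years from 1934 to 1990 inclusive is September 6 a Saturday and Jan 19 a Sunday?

Check each year's weekday for September 6 and Jan 19:
  1934: Thu/Fri  1935: Fri/Sat  1936: Sun/Sun  1937: Mon/Tue  1938: Tue/Wed  1939: Wed/Thu  1940: Fri/Fri  1941: Sat/Sun ✓  1942: Sun/Mon  1943: Mon/Tue  1944: Wed/Wed  1945: Thu/Fri  1946: Fri/Sat  1947: Sat/Sun ✓  …(29 more)…  1977: Tue/Wed  1978: Wed/Thu  1979: Thu/Fri  1980: Sat/Sat  1981: Sun/Mon  1982: Mon/Tue  1983: Tue/Wed  1984: Thu/Thu  1985: Fri/Sat  1986: Sat/Sun ✓  1987: Sun/Mon  1988: Tue/Tue  1989: Wed/Thu  1990: Thu/Fri
Both conditions hold in: 1941, 1947, 1958, 1969, 1975, 1986 — 6.

6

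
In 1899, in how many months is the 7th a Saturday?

2

Check the 7th of each month of 1899: Jan 7: Sat, Feb 7: Tue, Mar 7: Tue, Apr 7: Fri, May 7: Sun, Jun 7: Wed, Jul 7: Fri, Aug 7: Mon, Sep 7: Thu, Oct 7: Sat, Nov 7: Tue, Dec 7: Thu.
Saturday occurs in January, October — 2 months.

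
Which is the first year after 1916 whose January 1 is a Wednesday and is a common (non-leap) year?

1919

Jan 1 advances by 2 weekdays after a leap year and by 1 after a common year.
1916: Jan 1 is Saturday (leap).
1917: Monday
1918: Tuesday
1919: Wednesday
1919 begins on a Wednesday and is a common year.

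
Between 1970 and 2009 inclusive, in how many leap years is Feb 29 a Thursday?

1

Leap years in 1970–2009: 10 of them.
Feb 29 weekday advances by 5 (mod 7) from one leap year to the next four years later (or differs when a century non-leap intervenes).
Leap-day weekdays: 1972:Tue 1976:Sun 1980:Fri 1984:Wed 1988:Mon 1992:Sat 1996:Thu✓ 2000:Tue 2004:Sun 2008:Fri
Thursday: 1996 → 1.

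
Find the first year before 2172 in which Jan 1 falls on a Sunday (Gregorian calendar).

2169

Jan 1 advances by 2 weekdays after a leap year and by 1 after a common year.
2172: Jan 1 is Wednesday (leap).
2171: Tuesday
2170: Monday
2169: Sunday
2169 begins on a Sunday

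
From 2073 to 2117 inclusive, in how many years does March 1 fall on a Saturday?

6

Track March 1's weekday year by year (advancing +1, or +2 across a Feb 29):
  2073: Wed  2074: Thu (+1)  2075: Fri (+1)  2076: Sun (+2)  2077: Mon (+1)
  2078: Tue (+1)  2079: Wed (+1)  2080: Fri (+2)  2081: Sat (+1) ✓  2082: Sun (+1)
  2083: Mon (+1)  2084: Wed (+2)  2085: Thu (+1)  2086: Fri (+1)  … (17 more years) …
  2104: Sat (+2) ✓  2105: Sun (+1)  2106: Mon (+1)  2107: Tue (+1)  2108: Thu (+2)
  2109: Fri (+1)  2110: Sat (+1) ✓  2111: Sun (+1)  2112: Tue (+2)  2113: Wed (+1)
  2114: Thu (+1)  2115: Fri (+1)  2116: Sun (+2)  2117: Mon (+1)
Saturday years: 2081, 2087, 2092, 2098, 2104, 2110 — 6 in total.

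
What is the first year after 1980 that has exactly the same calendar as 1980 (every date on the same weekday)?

Two years share a calendar iff Jan 1 falls on the same weekday and both are leap or both are common. 1980: Jan 1 is Tuesday, leap year.
1981: Jan 1 Thursday, common
1982: Jan 1 Friday, common
1983: Jan 1 Saturday, common
1984: Jan 1 Sunday, leap
1985: Jan 1 Tuesday, common
1986: Jan 1 Wednesday, common
1987: Jan 1 Thursday, common
1988: Jan 1 Friday, leap
1989: Jan 1 Sunday, common
1990: Jan 1 Monday, common
1991: Jan 1 Tuesday, common
1992: Jan 1 Wednesday, leap
1993: Jan 1 Friday, common
1994: Jan 1 Saturday, common
1995: Jan 1 Sunday, common
1996: Jan 1 Monday, leap
1997: Jan 1 Wednesday, common
1998: Jan 1 Thursday, common
1999: Jan 1 Friday, common
2000: Jan 1 Saturday, leap
2001: Jan 1 Monday, common
2002: Jan 1 Tuesday, common
2003: Jan 1 Wednesday, common
2004: Jan 1 Thursday, leap
2005: Jan 1 Saturday, common
2006: Jan 1 Sunday, common
2007: Jan 1 Monday, common
2008: Jan 1 Tuesday, leap
2008 matches on both conditions.

2008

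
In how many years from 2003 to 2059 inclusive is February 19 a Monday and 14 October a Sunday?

6

Check each year's weekday for February 19 and 14 October:
  2003: Wed/Tue  2004: Thu/Thu  2005: Sat/Fri  2006: Sun/Sat  2007: Mon/Sun ✓  2008: Tue/Tue  2009: Thu/Wed  2010: Fri/Thu  2011: Sat/Fri  2012: Sun/Sun  2013: Tue/Mon  2014: Wed/Tue  2015: Thu/Wed  2016: Fri/Fri  …(29 more)…  2046: Mon/Sun ✓  2047: Tue/Mon  2048: Wed/Wed  2049: Fri/Thu  2050: Sat/Fri  2051: Sun/Sat  2052: Mon/Mon  2053: Wed/Tue  2054: Thu/Wed  2055: Fri/Thu  2056: Sat/Sat  2057: Mon/Sun ✓  2058: Tue/Mon  2059: Wed/Tue
Both conditions hold in: 2007, 2018, 2029, 2035, 2046, 2057 — 6.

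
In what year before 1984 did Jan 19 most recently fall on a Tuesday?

From one year to the next, a fixed date's weekday advances by 1, or by 2 when a Feb 29 lies between the two dates.
1984: January 19 is Thursday.
1983: Wednesday (−1)
1982: Tuesday (−1)
Jan 19 falls on a Tuesday in 1982.

1982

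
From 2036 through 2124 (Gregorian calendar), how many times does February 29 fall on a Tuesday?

3

Leap years in 2036–2124: 22 of them.
Feb 29 weekday advances by 5 (mod 7) from one leap year to the next four years later (or differs when a century non-leap intervenes).
Leap-day weekdays: 2036:Fri 2040:Wed 2044:Mon 2048:Sat 2052:Thu 2056:Tue✓ 2060:Sun 2064:Fri 2068:Wed 2072:Mon 2076:Sat 2080:Thu 2084:Tue✓ 2088:Sun 2092:Fri 2096:Wed 2104:Fri 2108:Wed 2112:Mon 2116:Sat 2120:Thu 2124:Tue✓
Tuesday: 2056, 2084, 2124 → 3.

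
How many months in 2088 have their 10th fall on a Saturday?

Check the 10th of each month of 2088: Jan 10: Sat, Feb 10: Tue, Mar 10: Wed, Apr 10: Sat, May 10: Mon, Jun 10: Thu, Jul 10: Sat, Aug 10: Tue, Sep 10: Fri, Oct 10: Sun, Nov 10: Wed, Dec 10: Fri.
Saturday occurs in January, April, July — 3 months.

3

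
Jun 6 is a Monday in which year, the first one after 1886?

1887

From one year to the next, a fixed date's weekday advances by 1, or by 2 when a Feb 29 lies between the two dates.
1886: June 6 is Sunday.
1887: Monday (+1)
Jun 6 falls on a Monday in 1887.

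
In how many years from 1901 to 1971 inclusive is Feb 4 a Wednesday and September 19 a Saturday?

8

Check each year's weekday for Feb 4 and September 19:
  1901: Mon/Thu  1902: Tue/Fri  1903: Wed/Sat ✓  1904: Thu/Mon  1905: Sat/Tue  1906: Sun/Wed  1907: Mon/Thu  1908: Tue/Sat  1909: Thu/Sun  1910: Fri/Mon  1911: Sat/Tue  1912: Sun/Thu  1913: Tue/Fri  1914: Wed/Sat ✓  …(43 more)…  1958: Tue/Fri  1959: Wed/Sat ✓  1960: Thu/Mon  1961: Sat/Tue  1962: Sun/Wed  1963: Mon/Thu  1964: Tue/Sat  1965: Thu/Sun  1966: Fri/Mon  1967: Sat/Tue  1968: Sun/Thu  1969: Tue/Fri  1970: Wed/Sat ✓  1971: Thu/Sun
Both conditions hold in: 1903, 1914, 1925, 1931, 1942, 1953, 1959, 1970 — 8.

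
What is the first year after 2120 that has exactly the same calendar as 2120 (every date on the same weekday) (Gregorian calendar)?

2148

Two years share a calendar iff Jan 1 falls on the same weekday and both are leap or both are common. 2120: Jan 1 is Monday, leap year.
2121: Jan 1 Wednesday, common
2122: Jan 1 Thursday, common
2123: Jan 1 Friday, common
2124: Jan 1 Saturday, leap
2125: Jan 1 Monday, common
2126: Jan 1 Tuesday, common
2127: Jan 1 Wednesday, common
2128: Jan 1 Thursday, leap
2129: Jan 1 Saturday, common
2130: Jan 1 Sunday, common
2131: Jan 1 Monday, common
2132: Jan 1 Tuesday, leap
2133: Jan 1 Thursday, common
2134: Jan 1 Friday, common
2135: Jan 1 Saturday, common
2136: Jan 1 Sunday, leap
2137: Jan 1 Tuesday, common
2138: Jan 1 Wednesday, common
2139: Jan 1 Thursday, common
2140: Jan 1 Friday, leap
2141: Jan 1 Sunday, common
2142: Jan 1 Monday, common
2143: Jan 1 Tuesday, common
2144: Jan 1 Wednesday, leap
2145: Jan 1 Friday, common
2146: Jan 1 Saturday, common
2147: Jan 1 Sunday, common
2148: Jan 1 Monday, leap
2148 matches on both conditions.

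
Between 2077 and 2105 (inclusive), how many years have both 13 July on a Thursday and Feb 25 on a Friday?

1

Check each year's weekday for 13 July and Feb 25:
  2077: Tue/Thu  2078: Wed/Fri  2079: Thu/Sat  2080: Sat/Sun  2081: Sun/Tue  2082: Mon/Wed  2083: Tue/Thu  2084: Thu/Fri ✓  2085: Fri/Sun  2086: Sat/Mon  2087: Sun/Tue  2088: Tue/Wed  2089: Wed/Fri  2090: Thu/Sat  2091: Fri/Sun  2092: Sun/Mon  2093: Mon/Wed  2094: Tue/Thu  2095: Wed/Fri  2096: Fri/Sat  2097: Sat/Mon  2098: Sun/Tue  2099: Mon/Wed  2100: Tue/Thu  2101: Wed/Fri  2102: Thu/Sat  2103: Fri/Sun  2104: Sun/Mon  2105: Mon/Wed
Both conditions hold in: 2084 — 1.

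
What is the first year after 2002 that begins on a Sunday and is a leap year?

2012

Jan 1 advances by 2 weekdays after a leap year and by 1 after a common year.
2002: Jan 1 is Tuesday.
2003: Wednesday
2004: Thursday (leap)
2005: Saturday
2006: Sunday
2007: Monday
2008: Tuesday (leap)
2009: Thursday
2010: Friday
2011: Saturday
2012: Sunday (leap)
2012 begins on a Sunday and is a leap year.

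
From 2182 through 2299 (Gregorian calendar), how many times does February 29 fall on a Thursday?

Leap years in 2182–2299: 28 of them.
Feb 29 weekday advances by 5 (mod 7) from one leap year to the next four years later (or differs when a century non-leap intervenes).
Leap-day weekdays: 2184:Sun 2188:Fri 2192:Wed 2196:Mon 2204:Wed 2208:Mon 2212:Sat 2216:Thu✓ 2220:Tue 2224:Sun 2228:Fri 2232:Wed 2236:Mon 2240:Sat 2244:Thu✓ 2248:Tue 2252:Sun 2256:Fri 2260:Wed 2264:Mon 2268:Sat 2272:Thu✓ 2276:Tue 2280:Sun 2284:Fri 2288:Wed 2292:Mon 2296:Sat
Thursday: 2216, 2244, 2272 → 3.

3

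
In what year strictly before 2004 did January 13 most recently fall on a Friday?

From one year to the next, a fixed date's weekday advances by 1, or by 2 when a Feb 29 lies between the two dates.
2004: January 13 is Tuesday.
2003: Monday (−1)
2002: Sunday (−1)
2001: Saturday (−1)
2000: Thursday (−2)
1999: Wednesday (−1)
1998: Tuesday (−1)
1997: Monday (−1)
1996: Saturday (−2)
1995: Friday (−1)
January 13 falls on a Friday in 1995.

1995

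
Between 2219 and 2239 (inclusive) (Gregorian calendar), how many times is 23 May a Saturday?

Track 23 May's weekday year by year (advancing +1, or +2 across a Feb 29):
  2219: Sun  2220: Tue (+2)  2221: Wed (+1)  2222: Thu (+1)  2223: Fri (+1)
  2224: Sun (+2)  2225: Mon (+1)  2226: Tue (+1)  2227: Wed (+1)  2228: Fri (+2)
  2229: Sat (+1) ✓  2230: Sun (+1)  2231: Mon (+1)  2232: Wed (+2)  2233: Thu (+1)
  2234: Fri (+1)  2235: Sat (+1) ✓  2236: Mon (+2)  2237: Tue (+1)  2238: Wed (+1)
  2239: Thu (+1)
Saturday years: 2229, 2235 — 2 in total.

2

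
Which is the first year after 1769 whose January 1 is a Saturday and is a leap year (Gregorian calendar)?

1780

Jan 1 advances by 2 weekdays after a leap year and by 1 after a common year.
1769: Jan 1 is Sunday.
1770: Monday
1771: Tuesday
1772: Wednesday (leap)
1773: Friday
1774: Saturday
1775: Sunday
1776: Monday (leap)
1777: Wednesday
1778: Thursday
1779: Friday
1780: Saturday (leap)
1780 begins on a Saturday and is a leap year.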